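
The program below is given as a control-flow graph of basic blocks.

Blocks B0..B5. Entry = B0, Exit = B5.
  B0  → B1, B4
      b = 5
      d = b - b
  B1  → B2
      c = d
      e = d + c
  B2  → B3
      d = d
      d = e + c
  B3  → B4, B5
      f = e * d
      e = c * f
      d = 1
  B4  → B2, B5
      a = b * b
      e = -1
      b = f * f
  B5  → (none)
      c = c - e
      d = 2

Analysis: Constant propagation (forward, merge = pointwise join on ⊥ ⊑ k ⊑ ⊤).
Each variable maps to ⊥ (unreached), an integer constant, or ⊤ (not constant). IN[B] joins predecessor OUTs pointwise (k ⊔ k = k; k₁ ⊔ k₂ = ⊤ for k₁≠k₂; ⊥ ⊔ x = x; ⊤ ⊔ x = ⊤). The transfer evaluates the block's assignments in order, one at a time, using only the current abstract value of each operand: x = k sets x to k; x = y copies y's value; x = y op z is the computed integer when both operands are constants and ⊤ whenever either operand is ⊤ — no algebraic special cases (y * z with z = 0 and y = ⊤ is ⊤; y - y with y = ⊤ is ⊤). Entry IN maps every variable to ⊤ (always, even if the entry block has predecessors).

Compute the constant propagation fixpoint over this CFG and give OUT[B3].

Answer: {a: ⊤, b: ⊤, c: ⊤, d: 1, e: ⊤, f: ⊤}

Working:
Converged values:
  B0:   IN=(all ⊤)   OUT={b:5, d:0; rest ⊤}
  B1:   IN={b:5, d:0; rest ⊤}   OUT={b:5, c:0, d:0, e:0; rest ⊤}
  B2:   IN=(all ⊤)   OUT=(all ⊤)
  B3:   IN=(all ⊤)   OUT={d:1; rest ⊤}
  B4:   IN=(all ⊤)   OUT={e:-1; rest ⊤}
  B5:   IN=(all ⊤)   OUT={d:2; rest ⊤}

Merge at B3: IN[B3] = OUT[B2] = {a: ⊤, b: ⊤, c: ⊤, d: ⊤, e: ⊤, f: ⊤}
Applying B3's transfer function to that IN value gives OUT[B3] (row B3 above).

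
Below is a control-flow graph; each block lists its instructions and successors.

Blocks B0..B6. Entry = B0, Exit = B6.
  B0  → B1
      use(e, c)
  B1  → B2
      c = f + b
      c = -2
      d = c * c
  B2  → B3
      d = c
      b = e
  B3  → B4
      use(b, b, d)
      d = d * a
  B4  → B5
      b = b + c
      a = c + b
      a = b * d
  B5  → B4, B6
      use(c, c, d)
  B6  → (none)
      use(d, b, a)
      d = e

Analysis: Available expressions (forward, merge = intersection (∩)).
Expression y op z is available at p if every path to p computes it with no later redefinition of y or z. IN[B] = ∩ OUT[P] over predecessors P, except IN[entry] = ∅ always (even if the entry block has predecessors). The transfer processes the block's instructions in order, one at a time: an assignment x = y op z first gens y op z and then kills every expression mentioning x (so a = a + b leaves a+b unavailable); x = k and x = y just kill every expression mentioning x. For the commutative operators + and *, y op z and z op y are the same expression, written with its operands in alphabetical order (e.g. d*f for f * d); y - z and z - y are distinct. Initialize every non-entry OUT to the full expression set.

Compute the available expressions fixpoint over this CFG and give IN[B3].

Per-block solution:
  B0:   IN={}   OUT={}
  B1:   IN={}   OUT={b+f, c*c}
  B2:   IN={b+f, c*c}   OUT={c*c}
  B3:   IN={c*c}   OUT={c*c}
  B4:   IN={c*c}   OUT={b*d, b+c, c*c}
  B5:   IN={b*d, b+c, c*c}   OUT={b*d, b+c, c*c}
  B6:   IN={b*d, b+c, c*c}   OUT={b+c, c*c}

Merge at B3: IN[B3] = OUT[B2] = {c*c}

Answer: {c*c}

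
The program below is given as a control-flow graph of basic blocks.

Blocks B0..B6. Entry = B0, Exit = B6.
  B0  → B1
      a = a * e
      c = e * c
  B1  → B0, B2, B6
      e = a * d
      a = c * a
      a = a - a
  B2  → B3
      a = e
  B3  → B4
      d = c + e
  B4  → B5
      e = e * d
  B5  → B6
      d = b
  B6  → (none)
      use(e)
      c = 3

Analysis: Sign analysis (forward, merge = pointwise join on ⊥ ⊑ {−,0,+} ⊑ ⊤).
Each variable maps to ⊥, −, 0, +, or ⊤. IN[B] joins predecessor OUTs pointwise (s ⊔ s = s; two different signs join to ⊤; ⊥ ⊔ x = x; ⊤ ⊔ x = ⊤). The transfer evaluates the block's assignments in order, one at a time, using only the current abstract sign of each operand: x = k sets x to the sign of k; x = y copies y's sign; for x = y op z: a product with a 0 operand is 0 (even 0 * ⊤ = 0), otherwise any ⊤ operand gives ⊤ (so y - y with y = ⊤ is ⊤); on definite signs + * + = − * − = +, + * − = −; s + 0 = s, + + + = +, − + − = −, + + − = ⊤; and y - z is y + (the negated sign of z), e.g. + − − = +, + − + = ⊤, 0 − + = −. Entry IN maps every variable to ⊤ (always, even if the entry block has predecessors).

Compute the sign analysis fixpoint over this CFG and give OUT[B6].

Converged values:
  B0:  IN=(all ⊤)  OUT=(all ⊤)
  B1:  IN=(all ⊤)  OUT=(all ⊤)
  B2:  IN=(all ⊤)  OUT=(all ⊤)
  B3:  IN=(all ⊤)  OUT=(all ⊤)
  B4:  IN=(all ⊤)  OUT=(all ⊤)
  B5:  IN=(all ⊤)  OUT=(all ⊤)
  B6:  IN=(all ⊤)  OUT={c:+; rest ⊤}

Merge at B6: IN[B6] = OUT[B1] ⊔ OUT[B5] = {a: ⊤, b: ⊤, c: ⊤, d: ⊤, e: ⊤, f: ⊤}
Applying B6's transfer function to that IN value gives OUT[B6] (row B6 above).

Answer: {a: ⊤, b: ⊤, c: +, d: ⊤, e: ⊤, f: ⊤}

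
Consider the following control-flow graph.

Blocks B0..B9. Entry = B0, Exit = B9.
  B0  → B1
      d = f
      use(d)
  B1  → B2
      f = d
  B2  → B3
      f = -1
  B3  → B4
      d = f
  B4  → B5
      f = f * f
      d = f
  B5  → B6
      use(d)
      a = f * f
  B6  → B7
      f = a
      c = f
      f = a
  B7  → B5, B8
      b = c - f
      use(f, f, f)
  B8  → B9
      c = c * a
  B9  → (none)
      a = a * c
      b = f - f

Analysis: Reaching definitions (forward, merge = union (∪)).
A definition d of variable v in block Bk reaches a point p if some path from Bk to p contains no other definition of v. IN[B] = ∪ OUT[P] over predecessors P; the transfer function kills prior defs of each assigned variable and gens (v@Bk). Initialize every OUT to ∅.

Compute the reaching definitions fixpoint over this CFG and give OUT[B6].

Answer: {a@B5, b@B7, c@B6, d@B4, f@B6}

Derivation:
Per-block solution:
  B0:  IN={}  OUT={d@B0}
  B1:  IN={d@B0}  OUT={d@B0, f@B1}
  B2:  IN={d@B0, f@B1}  OUT={d@B0, f@B2}
  B3:  IN={d@B0, f@B2}  OUT={d@B3, f@B2}
  B4:  IN={d@B3, f@B2}  OUT={d@B4, f@B4}
  B5:  IN={a@B5, b@B7, c@B6, d@B4, f@B4, f@B6}  OUT={a@B5, b@B7, c@B6, d@B4, f@B4, f@B6}
  B6:  IN={a@B5, b@B7, c@B6, d@B4, f@B4, f@B6}  OUT={a@B5, b@B7, c@B6, d@B4, f@B6}
  B7:  IN={a@B5, b@B7, c@B6, d@B4, f@B6}  OUT={a@B5, b@B7, c@B6, d@B4, f@B6}
  B8:  IN={a@B5, b@B7, c@B6, d@B4, f@B6}  OUT={a@B5, b@B7, c@B8, d@B4, f@B6}
  B9:  IN={a@B5, b@B7, c@B8, d@B4, f@B6}  OUT={a@B9, b@B9, c@B8, d@B4, f@B6}

Merge at B6: IN[B6] = OUT[B5] = {a@B5, b@B7, c@B6, d@B4, f@B4, f@B6}
Applying B6's transfer function to that IN value gives OUT[B6] (row B6 above).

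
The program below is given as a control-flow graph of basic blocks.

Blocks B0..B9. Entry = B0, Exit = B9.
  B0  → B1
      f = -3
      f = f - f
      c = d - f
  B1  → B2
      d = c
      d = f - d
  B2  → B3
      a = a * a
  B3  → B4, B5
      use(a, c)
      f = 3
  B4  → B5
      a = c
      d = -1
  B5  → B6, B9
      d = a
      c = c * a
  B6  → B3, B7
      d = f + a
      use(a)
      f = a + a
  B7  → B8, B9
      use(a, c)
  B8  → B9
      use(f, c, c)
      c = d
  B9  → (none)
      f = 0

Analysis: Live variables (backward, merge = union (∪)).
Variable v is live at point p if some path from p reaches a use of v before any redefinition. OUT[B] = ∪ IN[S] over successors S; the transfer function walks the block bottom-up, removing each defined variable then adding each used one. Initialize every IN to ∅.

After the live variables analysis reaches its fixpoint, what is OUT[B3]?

Per-block solution:
  B0:  IN={a, d}  OUT={a, c, f}
  B1:  IN={a, c, f}  OUT={a, c}
  B2:  IN={a, c}  OUT={a, c}
  B3:  IN={a, c}  OUT={a, c, f}
  B4:  IN={c, f}  OUT={a, c, f}
  B5:  IN={a, c, f}  OUT={a, c, f}
  B6:  IN={a, c, f}  OUT={a, c, d, f}
  B7:  IN={a, c, d, f}  OUT={c, d, f}
  B8:  IN={c, d, f}  OUT={}
  B9:  IN={}  OUT={}

Merge at B3: OUT[B3] = IN[B4] ⊔ IN[B5] = {a, c, f}

Answer: {a, c, f}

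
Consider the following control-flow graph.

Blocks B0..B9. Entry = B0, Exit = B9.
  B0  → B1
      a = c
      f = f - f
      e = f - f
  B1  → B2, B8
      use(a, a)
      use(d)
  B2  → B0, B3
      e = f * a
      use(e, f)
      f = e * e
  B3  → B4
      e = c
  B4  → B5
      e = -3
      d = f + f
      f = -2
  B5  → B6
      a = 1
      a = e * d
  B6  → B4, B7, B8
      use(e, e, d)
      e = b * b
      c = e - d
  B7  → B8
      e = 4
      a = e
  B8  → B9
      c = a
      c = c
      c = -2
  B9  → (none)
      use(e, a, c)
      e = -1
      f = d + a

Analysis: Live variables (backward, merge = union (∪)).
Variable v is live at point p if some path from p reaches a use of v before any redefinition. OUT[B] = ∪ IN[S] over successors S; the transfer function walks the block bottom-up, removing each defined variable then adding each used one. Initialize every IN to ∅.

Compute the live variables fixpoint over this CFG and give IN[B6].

Converged values:
  B0:   IN={b, c, d, f}   OUT={a, b, c, d, e, f}
  B1:   IN={a, b, c, d, e, f}   OUT={a, b, c, d, e, f}
  B2:   IN={a, b, c, d, f}   OUT={b, c, d, f}
  B3:   IN={b, c, f}   OUT={b, f}
  B4:   IN={b, f}   OUT={b, d, e, f}
  B5:   IN={b, d, e, f}   OUT={a, b, d, e, f}
  B6:   IN={a, b, d, e, f}   OUT={a, b, d, e, f}
  B7:   IN={d}   OUT={a, d, e}
  B8:   IN={a, d, e}   OUT={a, c, d, e}
  B9:   IN={a, c, d, e}   OUT={}

Merge at B6: OUT[B6] = IN[B4] ⊔ IN[B7] ⊔ IN[B8] = {a, b, d, e, f}
Applying B6's transfer function to that OUT value gives IN[B6] (row B6 above).

Answer: {a, b, d, e, f}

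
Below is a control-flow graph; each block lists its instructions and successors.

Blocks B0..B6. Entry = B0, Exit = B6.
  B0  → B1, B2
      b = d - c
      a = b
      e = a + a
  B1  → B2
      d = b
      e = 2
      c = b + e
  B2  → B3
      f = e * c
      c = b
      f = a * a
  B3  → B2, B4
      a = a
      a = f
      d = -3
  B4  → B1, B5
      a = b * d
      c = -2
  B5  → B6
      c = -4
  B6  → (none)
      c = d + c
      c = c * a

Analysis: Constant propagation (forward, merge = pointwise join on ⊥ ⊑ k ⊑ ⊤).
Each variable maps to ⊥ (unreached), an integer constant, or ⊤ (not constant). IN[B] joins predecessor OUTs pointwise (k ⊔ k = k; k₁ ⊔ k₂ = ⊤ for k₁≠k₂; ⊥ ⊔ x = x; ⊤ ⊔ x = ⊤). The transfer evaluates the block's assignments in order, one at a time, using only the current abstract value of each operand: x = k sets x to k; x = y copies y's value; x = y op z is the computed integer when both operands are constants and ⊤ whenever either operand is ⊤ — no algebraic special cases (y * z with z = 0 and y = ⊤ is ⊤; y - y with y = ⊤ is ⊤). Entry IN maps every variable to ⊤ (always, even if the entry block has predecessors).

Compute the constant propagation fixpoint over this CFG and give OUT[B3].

Answer: {a: ⊤, b: ⊤, c: ⊤, d: -3, e: ⊤, f: ⊤}

Derivation:
Per-block solution:
  B0: | IN=(all ⊤) | OUT=(all ⊤)
  B1: | IN=(all ⊤) | OUT={e:2; rest ⊤}
  B2: | IN=(all ⊤) | OUT=(all ⊤)
  B3: | IN=(all ⊤) | OUT={d:-3; rest ⊤}
  B4: | IN={d:-3; rest ⊤} | OUT={c:-2, d:-3; rest ⊤}
  B5: | IN={c:-2, d:-3; rest ⊤} | OUT={c:-4, d:-3; rest ⊤}
  B6: | IN={c:-4, d:-3; rest ⊤} | OUT={d:-3; rest ⊤}

Merge at B3: IN[B3] = OUT[B2] = {a: ⊤, b: ⊤, c: ⊤, d: ⊤, e: ⊤, f: ⊤}
Applying B3's transfer function to that IN value gives OUT[B3] (row B3 above).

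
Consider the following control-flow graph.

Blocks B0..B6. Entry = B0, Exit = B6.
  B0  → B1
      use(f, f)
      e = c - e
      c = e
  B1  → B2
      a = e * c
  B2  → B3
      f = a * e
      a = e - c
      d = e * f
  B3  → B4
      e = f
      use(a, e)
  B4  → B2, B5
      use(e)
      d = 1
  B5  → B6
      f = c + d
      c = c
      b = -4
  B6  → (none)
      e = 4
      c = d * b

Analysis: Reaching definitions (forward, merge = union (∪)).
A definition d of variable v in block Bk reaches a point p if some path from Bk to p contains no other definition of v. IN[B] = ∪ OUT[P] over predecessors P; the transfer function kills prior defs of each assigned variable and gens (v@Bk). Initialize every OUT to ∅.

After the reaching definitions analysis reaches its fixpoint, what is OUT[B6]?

Answer: {a@B2, b@B5, c@B6, d@B4, e@B6, f@B5}

Derivation:
Per-block solution:
  B0:  IN={}  OUT={c@B0, e@B0}
  B1:  IN={c@B0, e@B0}  OUT={a@B1, c@B0, e@B0}
  B2:  IN={a@B1, a@B2, c@B0, d@B4, e@B0, e@B3, f@B2}  OUT={a@B2, c@B0, d@B2, e@B0, e@B3, f@B2}
  B3:  IN={a@B2, c@B0, d@B2, e@B0, e@B3, f@B2}  OUT={a@B2, c@B0, d@B2, e@B3, f@B2}
  B4:  IN={a@B2, c@B0, d@B2, e@B3, f@B2}  OUT={a@B2, c@B0, d@B4, e@B3, f@B2}
  B5:  IN={a@B2, c@B0, d@B4, e@B3, f@B2}  OUT={a@B2, b@B5, c@B5, d@B4, e@B3, f@B5}
  B6:  IN={a@B2, b@B5, c@B5, d@B4, e@B3, f@B5}  OUT={a@B2, b@B5, c@B6, d@B4, e@B6, f@B5}

Merge at B6: IN[B6] = OUT[B5] = {a@B2, b@B5, c@B5, d@B4, e@B3, f@B5}
Applying B6's transfer function to that IN value gives OUT[B6] (row B6 above).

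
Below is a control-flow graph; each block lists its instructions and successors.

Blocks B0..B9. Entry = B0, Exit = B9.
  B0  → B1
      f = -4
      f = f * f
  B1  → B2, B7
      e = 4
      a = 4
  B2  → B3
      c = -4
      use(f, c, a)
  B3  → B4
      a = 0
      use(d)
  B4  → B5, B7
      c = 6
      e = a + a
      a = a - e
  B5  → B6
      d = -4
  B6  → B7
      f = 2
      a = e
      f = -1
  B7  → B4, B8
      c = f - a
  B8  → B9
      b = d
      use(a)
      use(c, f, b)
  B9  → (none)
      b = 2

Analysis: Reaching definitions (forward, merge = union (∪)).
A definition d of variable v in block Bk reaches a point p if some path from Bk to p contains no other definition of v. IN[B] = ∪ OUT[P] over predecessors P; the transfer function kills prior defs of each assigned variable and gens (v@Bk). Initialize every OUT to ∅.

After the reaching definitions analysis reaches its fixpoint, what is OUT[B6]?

Answer: {a@B6, c@B4, d@B5, e@B4, f@B6}

Derivation:
Converged values:
  B0:  IN={}  OUT={f@B0}
  B1:  IN={f@B0}  OUT={a@B1, e@B1, f@B0}
  B2:  IN={a@B1, e@B1, f@B0}  OUT={a@B1, c@B2, e@B1, f@B0}
  B3:  IN={a@B1, c@B2, e@B1, f@B0}  OUT={a@B3, c@B2, e@B1, f@B0}
  B4:  IN={a@B1, a@B3, a@B4, a@B6, c@B2, c@B7, d@B5, e@B1, e@B4, f@B0, f@B6}  OUT={a@B4, c@B4, d@B5, e@B4, f@B0, f@B6}
  B5:  IN={a@B4, c@B4, d@B5, e@B4, f@B0, f@B6}  OUT={a@B4, c@B4, d@B5, e@B4, f@B0, f@B6}
  B6:  IN={a@B4, c@B4, d@B5, e@B4, f@B0, f@B6}  OUT={a@B6, c@B4, d@B5, e@B4, f@B6}
  B7:  IN={a@B1, a@B4, a@B6, c@B4, d@B5, e@B1, e@B4, f@B0, f@B6}  OUT={a@B1, a@B4, a@B6, c@B7, d@B5, e@B1, e@B4, f@B0, f@B6}
  B8:  IN={a@B1, a@B4, a@B6, c@B7, d@B5, e@B1, e@B4, f@B0, f@B6}  OUT={a@B1, a@B4, a@B6, b@B8, c@B7, d@B5, e@B1, e@B4, f@B0, f@B6}
  B9:  IN={a@B1, a@B4, a@B6, b@B8, c@B7, d@B5, e@B1, e@B4, f@B0, f@B6}  OUT={a@B1, a@B4, a@B6, b@B9, c@B7, d@B5, e@B1, e@B4, f@B0, f@B6}

Merge at B6: IN[B6] = OUT[B5] = {a@B4, c@B4, d@B5, e@B4, f@B0, f@B6}
Applying B6's transfer function to that IN value gives OUT[B6] (row B6 above).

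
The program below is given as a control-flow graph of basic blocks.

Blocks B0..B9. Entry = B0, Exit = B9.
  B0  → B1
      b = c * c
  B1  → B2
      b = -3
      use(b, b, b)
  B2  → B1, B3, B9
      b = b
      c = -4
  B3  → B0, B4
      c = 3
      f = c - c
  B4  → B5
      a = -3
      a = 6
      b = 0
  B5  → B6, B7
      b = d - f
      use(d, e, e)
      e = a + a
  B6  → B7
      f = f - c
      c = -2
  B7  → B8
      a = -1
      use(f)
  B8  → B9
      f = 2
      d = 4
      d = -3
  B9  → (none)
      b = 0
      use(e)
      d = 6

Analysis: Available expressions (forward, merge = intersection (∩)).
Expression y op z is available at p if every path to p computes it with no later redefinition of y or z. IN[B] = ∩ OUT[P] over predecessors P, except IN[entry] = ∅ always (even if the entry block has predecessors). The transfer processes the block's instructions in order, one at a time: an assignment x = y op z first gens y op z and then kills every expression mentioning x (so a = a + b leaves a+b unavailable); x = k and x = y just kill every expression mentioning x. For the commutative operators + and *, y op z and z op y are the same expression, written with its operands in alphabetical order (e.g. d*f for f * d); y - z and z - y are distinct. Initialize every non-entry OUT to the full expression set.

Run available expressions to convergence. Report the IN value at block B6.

Per-block solution:
  B0:   IN={}   OUT={c*c}
  B1:   IN={}   OUT={}
  B2:   IN={}   OUT={}
  B3:   IN={}   OUT={c-c}
  B4:   IN={c-c}   OUT={c-c}
  B5:   IN={c-c}   OUT={a+a, c-c, d-f}
  B6:   IN={a+a, c-c, d-f}   OUT={a+a}
  B7:   IN={a+a}   OUT={}
  B8:   IN={}   OUT={}
  B9:   IN={}   OUT={}

Merge at B6: IN[B6] = OUT[B5] = {a+a, c-c, d-f}

Answer: {a+a, c-c, d-f}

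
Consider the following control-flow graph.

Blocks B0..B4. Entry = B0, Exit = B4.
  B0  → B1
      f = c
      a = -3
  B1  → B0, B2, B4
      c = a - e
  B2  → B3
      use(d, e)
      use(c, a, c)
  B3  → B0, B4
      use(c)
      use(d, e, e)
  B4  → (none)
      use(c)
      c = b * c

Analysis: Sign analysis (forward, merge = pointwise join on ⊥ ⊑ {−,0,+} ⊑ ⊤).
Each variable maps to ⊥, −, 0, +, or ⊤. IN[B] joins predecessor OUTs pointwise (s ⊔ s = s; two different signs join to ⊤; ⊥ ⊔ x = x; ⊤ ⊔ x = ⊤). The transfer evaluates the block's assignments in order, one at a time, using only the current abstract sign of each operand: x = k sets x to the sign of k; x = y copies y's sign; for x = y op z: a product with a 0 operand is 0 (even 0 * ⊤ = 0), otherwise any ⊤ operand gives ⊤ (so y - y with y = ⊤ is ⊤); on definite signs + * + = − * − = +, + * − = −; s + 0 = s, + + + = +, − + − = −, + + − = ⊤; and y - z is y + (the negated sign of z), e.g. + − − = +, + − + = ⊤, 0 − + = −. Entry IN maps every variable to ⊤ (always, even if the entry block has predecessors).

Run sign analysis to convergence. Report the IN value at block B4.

Answer: {a: -, b: ⊤, c: ⊤, d: ⊤, e: ⊤, f: ⊤}

Working:
Converged values:
  B0:   IN=(all ⊤)   OUT={a:-; rest ⊤}
  B1:   IN={a:-; rest ⊤}   OUT={a:-; rest ⊤}
  B2:   IN={a:-; rest ⊤}   OUT={a:-; rest ⊤}
  B3:   IN={a:-; rest ⊤}   OUT={a:-; rest ⊤}
  B4:   IN={a:-; rest ⊤}   OUT={a:-; rest ⊤}

Merge at B4: IN[B4] = OUT[B1] ⊔ OUT[B3] = {a: -, b: ⊤, c: ⊤, d: ⊤, e: ⊤, f: ⊤}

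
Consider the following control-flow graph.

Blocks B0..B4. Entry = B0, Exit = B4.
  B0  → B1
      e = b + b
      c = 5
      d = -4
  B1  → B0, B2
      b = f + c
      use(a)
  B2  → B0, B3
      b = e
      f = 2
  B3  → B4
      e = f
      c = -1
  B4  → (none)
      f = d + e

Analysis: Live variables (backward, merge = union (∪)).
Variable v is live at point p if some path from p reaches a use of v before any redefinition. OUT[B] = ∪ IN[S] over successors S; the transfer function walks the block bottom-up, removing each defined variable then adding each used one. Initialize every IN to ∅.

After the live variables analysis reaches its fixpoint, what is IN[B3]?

Converged values:
  B0:   IN={a, b, f}   OUT={a, c, d, e, f}
  B1:   IN={a, c, d, e, f}   OUT={a, b, d, e, f}
  B2:   IN={a, d, e}   OUT={a, b, d, f}
  B3:   IN={d, f}   OUT={d, e}
  B4:   IN={d, e}   OUT={}

Merge at B3: OUT[B3] = IN[B4] = {d, e}
Applying B3's transfer function to that OUT value gives IN[B3] (row B3 above).

Answer: {d, f}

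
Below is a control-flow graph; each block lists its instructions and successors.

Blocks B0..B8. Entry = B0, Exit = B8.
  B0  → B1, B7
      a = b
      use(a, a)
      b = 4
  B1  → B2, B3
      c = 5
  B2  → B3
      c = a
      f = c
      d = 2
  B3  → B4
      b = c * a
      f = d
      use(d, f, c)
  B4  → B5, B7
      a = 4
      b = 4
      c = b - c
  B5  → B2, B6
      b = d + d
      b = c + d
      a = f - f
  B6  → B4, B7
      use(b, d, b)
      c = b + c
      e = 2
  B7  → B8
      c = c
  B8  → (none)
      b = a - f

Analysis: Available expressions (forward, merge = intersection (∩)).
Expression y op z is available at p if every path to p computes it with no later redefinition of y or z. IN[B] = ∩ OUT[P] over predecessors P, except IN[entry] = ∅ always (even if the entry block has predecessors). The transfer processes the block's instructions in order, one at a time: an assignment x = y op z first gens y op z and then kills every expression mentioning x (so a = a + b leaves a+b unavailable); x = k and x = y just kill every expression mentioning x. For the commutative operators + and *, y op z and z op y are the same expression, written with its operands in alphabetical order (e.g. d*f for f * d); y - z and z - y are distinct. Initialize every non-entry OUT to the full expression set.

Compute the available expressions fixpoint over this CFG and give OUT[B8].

Answer: {a-f}

Trace:
Converged values:
  B0:   IN={}   OUT={}
  B1:   IN={}   OUT={}
  B2:   IN={}   OUT={}
  B3:   IN={}   OUT={a*c}
  B4:   IN={}   OUT={}
  B5:   IN={}   OUT={c+d, d+d, f-f}
  B6:   IN={c+d, d+d, f-f}   OUT={d+d, f-f}
  B7:   IN={}   OUT={}
  B8:   IN={}   OUT={a-f}

Merge at B8: IN[B8] = OUT[B7] = {}
Applying B8's transfer function to that IN value gives OUT[B8] (row B8 above).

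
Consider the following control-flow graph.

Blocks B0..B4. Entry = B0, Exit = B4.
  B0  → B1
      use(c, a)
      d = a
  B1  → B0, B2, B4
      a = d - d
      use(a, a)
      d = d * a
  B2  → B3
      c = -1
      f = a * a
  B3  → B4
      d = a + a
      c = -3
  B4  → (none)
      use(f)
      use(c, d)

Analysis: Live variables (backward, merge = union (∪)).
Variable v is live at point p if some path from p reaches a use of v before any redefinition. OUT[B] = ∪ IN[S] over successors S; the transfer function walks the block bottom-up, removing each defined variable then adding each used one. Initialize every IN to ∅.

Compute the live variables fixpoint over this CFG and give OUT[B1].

Answer: {a, c, d, f}

Derivation:
Per-block solution:
  B0:  IN={a, c, f}  OUT={c, d, f}
  B1:  IN={c, d, f}  OUT={a, c, d, f}
  B2:  IN={a}  OUT={a, f}
  B3:  IN={a, f}  OUT={c, d, f}
  B4:  IN={c, d, f}  OUT={}

Merge at B1: OUT[B1] = IN[B0] ⊔ IN[B2] ⊔ IN[B4] = {a, c, d, f}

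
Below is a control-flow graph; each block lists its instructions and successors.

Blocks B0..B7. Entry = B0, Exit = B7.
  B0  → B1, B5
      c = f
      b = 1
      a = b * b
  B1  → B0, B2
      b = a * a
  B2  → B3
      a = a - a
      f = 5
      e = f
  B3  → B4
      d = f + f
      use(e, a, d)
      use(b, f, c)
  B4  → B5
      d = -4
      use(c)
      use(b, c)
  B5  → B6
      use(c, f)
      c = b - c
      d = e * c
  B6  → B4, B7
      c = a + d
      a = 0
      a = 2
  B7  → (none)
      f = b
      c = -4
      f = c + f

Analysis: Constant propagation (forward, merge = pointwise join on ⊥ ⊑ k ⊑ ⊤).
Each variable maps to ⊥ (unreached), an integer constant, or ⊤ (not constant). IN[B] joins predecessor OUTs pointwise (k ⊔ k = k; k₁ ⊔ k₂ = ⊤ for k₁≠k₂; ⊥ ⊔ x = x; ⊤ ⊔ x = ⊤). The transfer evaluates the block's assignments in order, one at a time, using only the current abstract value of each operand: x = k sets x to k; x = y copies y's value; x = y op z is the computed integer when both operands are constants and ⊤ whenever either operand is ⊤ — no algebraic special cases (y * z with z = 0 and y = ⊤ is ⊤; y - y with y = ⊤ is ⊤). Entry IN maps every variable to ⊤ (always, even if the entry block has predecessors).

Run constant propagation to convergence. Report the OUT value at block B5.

Per-block solution:
  B0: | IN=(all ⊤) | OUT={a:1, b:1; rest ⊤}
  B1: | IN={a:1, b:1; rest ⊤} | OUT={a:1, b:1; rest ⊤}
  B2: | IN={a:1, b:1; rest ⊤} | OUT={a:0, b:1, e:5, f:5; rest ⊤}
  B3: | IN={a:0, b:1, e:5, f:5; rest ⊤} | OUT={a:0, b:1, d:10, e:5, f:5; rest ⊤}
  B4: | IN={b:1; rest ⊤} | OUT={b:1, d:-4; rest ⊤}
  B5: | IN={b:1; rest ⊤} | OUT={b:1; rest ⊤}
  B6: | IN={b:1; rest ⊤} | OUT={a:2, b:1; rest ⊤}
  B7: | IN={a:2, b:1; rest ⊤} | OUT={a:2, b:1, c:-4, f:-3; rest ⊤}

Merge at B5: IN[B5] = OUT[B0] ⊔ OUT[B4] = {a: ⊤, b: 1, c: ⊤, d: ⊤, e: ⊤, f: ⊤}
Applying B5's transfer function to that IN value gives OUT[B5] (row B5 above).

Answer: {a: ⊤, b: 1, c: ⊤, d: ⊤, e: ⊤, f: ⊤}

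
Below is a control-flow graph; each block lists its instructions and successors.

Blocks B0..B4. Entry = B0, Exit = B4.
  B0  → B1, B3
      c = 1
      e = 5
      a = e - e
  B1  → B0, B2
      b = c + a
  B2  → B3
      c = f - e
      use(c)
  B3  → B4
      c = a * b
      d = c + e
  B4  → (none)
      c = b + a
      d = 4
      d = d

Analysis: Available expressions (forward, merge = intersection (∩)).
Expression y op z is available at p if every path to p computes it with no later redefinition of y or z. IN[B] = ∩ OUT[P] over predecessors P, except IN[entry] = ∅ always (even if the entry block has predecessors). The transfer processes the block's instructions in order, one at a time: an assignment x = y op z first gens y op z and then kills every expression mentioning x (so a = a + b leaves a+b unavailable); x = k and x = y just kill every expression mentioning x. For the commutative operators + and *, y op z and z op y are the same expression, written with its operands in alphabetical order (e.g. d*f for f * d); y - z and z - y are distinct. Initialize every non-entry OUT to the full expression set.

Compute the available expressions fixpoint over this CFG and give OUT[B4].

Converged values:
  B0:  IN={}  OUT={e-e}
  B1:  IN={e-e}  OUT={a+c, e-e}
  B2:  IN={a+c, e-e}  OUT={e-e, f-e}
  B3:  IN={e-e}  OUT={a*b, c+e, e-e}
  B4:  IN={a*b, c+e, e-e}  OUT={a*b, a+b, e-e}

Merge at B4: IN[B4] = OUT[B3] = {a*b, c+e, e-e}
Applying B4's transfer function to that IN value gives OUT[B4] (row B4 above).

Answer: {a*b, a+b, e-e}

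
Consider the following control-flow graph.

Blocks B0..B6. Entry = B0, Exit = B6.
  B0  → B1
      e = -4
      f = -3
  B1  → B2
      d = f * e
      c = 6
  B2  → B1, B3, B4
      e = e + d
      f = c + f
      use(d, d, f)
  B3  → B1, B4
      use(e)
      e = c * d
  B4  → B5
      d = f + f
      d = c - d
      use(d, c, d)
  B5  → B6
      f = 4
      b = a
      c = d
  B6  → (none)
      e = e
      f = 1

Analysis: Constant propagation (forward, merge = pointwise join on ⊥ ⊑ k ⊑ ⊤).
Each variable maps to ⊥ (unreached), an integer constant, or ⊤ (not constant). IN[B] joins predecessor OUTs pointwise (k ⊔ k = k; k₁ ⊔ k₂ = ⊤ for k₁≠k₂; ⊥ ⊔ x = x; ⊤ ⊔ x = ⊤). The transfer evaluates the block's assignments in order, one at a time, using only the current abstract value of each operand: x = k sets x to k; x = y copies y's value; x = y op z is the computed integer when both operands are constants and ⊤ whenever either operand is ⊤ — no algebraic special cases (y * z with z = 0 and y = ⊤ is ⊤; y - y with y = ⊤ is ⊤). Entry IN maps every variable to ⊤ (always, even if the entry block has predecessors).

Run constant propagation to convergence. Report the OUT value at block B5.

Answer: {a: ⊤, b: ⊤, c: ⊤, d: ⊤, e: ⊤, f: 4}

Working:
Per-block solution:
  B0:  IN=(all ⊤)  OUT={e:-4, f:-3; rest ⊤}
  B1:  IN=(all ⊤)  OUT={c:6; rest ⊤}
  B2:  IN={c:6; rest ⊤}  OUT={c:6; rest ⊤}
  B3:  IN={c:6; rest ⊤}  OUT={c:6; rest ⊤}
  B4:  IN={c:6; rest ⊤}  OUT={c:6; rest ⊤}
  B5:  IN={c:6; rest ⊤}  OUT={f:4; rest ⊤}
  B6:  IN={f:4; rest ⊤}  OUT={f:1; rest ⊤}

Merge at B5: IN[B5] = OUT[B4] = {a: ⊤, b: ⊤, c: 6, d: ⊤, e: ⊤, f: ⊤}
Applying B5's transfer function to that IN value gives OUT[B5] (row B5 above).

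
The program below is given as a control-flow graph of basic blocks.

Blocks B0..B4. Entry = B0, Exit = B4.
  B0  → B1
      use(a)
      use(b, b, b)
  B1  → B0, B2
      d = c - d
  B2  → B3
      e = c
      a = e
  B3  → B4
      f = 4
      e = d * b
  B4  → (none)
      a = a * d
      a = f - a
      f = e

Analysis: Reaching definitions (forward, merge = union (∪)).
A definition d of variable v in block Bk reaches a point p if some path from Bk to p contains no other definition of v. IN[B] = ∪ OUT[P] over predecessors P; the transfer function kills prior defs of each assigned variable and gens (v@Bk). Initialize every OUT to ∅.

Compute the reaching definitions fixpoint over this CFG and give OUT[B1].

Answer: {d@B1}

Working:
Fixpoint table:
  B0: | IN={d@B1} | OUT={d@B1}
  B1: | IN={d@B1} | OUT={d@B1}
  B2: | IN={d@B1} | OUT={a@B2, d@B1, e@B2}
  B3: | IN={a@B2, d@B1, e@B2} | OUT={a@B2, d@B1, e@B3, f@B3}
  B4: | IN={a@B2, d@B1, e@B3, f@B3} | OUT={a@B4, d@B1, e@B3, f@B4}

Merge at B1: IN[B1] = OUT[B0] = {d@B1}
Applying B1's transfer function to that IN value gives OUT[B1] (row B1 above).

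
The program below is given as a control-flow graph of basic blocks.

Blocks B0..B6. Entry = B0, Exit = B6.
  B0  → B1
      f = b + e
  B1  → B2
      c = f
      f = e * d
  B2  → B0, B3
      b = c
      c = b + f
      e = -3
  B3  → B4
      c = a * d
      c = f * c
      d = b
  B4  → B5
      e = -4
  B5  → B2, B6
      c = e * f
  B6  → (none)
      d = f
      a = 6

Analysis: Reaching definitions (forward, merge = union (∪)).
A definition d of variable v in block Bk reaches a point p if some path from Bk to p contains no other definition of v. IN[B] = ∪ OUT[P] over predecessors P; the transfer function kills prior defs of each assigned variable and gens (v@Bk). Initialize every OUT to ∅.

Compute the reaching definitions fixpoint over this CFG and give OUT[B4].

Converged values:
  B0:   IN={b@B2, c@B2, d@B3, e@B2, f@B1}   OUT={b@B2, c@B2, d@B3, e@B2, f@B0}
  B1:   IN={b@B2, c@B2, d@B3, e@B2, f@B0}   OUT={b@B2, c@B1, d@B3, e@B2, f@B1}
  B2:   IN={b@B2, c@B1, c@B5, d@B3, e@B2, e@B4, f@B1}   OUT={b@B2, c@B2, d@B3, e@B2, f@B1}
  B3:   IN={b@B2, c@B2, d@B3, e@B2, f@B1}   OUT={b@B2, c@B3, d@B3, e@B2, f@B1}
  B4:   IN={b@B2, c@B3, d@B3, e@B2, f@B1}   OUT={b@B2, c@B3, d@B3, e@B4, f@B1}
  B5:   IN={b@B2, c@B3, d@B3, e@B4, f@B1}   OUT={b@B2, c@B5, d@B3, e@B4, f@B1}
  B6:   IN={b@B2, c@B5, d@B3, e@B4, f@B1}   OUT={a@B6, b@B2, c@B5, d@B6, e@B4, f@B1}

Merge at B4: IN[B4] = OUT[B3] = {b@B2, c@B3, d@B3, e@B2, f@B1}
Applying B4's transfer function to that IN value gives OUT[B4] (row B4 above).

Answer: {b@B2, c@B3, d@B3, e@B4, f@B1}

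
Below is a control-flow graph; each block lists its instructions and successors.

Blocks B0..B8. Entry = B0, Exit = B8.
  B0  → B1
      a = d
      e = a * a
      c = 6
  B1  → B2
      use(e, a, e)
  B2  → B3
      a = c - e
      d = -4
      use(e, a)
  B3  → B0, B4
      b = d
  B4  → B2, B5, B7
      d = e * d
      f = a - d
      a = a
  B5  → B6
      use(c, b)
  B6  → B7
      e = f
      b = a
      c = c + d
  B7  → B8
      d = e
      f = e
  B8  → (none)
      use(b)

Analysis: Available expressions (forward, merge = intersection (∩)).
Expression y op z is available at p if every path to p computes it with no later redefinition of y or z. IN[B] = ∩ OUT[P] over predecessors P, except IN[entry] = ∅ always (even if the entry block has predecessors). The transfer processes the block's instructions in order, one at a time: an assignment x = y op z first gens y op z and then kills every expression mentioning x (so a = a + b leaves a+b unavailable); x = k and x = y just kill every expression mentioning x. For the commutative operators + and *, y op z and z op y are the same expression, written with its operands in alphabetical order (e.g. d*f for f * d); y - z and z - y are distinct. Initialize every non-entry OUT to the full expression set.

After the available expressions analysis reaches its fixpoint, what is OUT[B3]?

Fixpoint table:
  B0: | IN={} | OUT={a*a}
  B1: | IN={a*a} | OUT={a*a}
  B2: | IN={} | OUT={c-e}
  B3: | IN={c-e} | OUT={c-e}
  B4: | IN={c-e} | OUT={c-e}
  B5: | IN={c-e} | OUT={c-e}
  B6: | IN={c-e} | OUT={}
  B7: | IN={} | OUT={}
  B8: | IN={} | OUT={}

Merge at B3: IN[B3] = OUT[B2] = {c-e}
Applying B3's transfer function to that IN value gives OUT[B3] (row B3 above).

Answer: {c-e}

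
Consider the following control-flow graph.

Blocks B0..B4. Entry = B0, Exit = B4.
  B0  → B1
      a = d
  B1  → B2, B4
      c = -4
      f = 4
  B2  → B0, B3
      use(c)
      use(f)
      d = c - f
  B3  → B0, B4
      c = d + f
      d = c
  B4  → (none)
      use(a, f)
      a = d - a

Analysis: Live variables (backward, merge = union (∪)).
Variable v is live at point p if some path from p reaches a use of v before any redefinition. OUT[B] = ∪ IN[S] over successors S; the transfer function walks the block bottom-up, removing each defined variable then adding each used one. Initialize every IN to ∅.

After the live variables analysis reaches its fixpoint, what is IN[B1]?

Fixpoint table:
  B0: | IN={d} | OUT={a, d}
  B1: | IN={a, d} | OUT={a, c, d, f}
  B2: | IN={a, c, f} | OUT={a, d, f}
  B3: | IN={a, d, f} | OUT={a, d, f}
  B4: | IN={a, d, f} | OUT={}

Merge at B1: OUT[B1] = IN[B2] ⊔ IN[B4] = {a, c, d, f}
Applying B1's transfer function to that OUT value gives IN[B1] (row B1 above).

Answer: {a, d}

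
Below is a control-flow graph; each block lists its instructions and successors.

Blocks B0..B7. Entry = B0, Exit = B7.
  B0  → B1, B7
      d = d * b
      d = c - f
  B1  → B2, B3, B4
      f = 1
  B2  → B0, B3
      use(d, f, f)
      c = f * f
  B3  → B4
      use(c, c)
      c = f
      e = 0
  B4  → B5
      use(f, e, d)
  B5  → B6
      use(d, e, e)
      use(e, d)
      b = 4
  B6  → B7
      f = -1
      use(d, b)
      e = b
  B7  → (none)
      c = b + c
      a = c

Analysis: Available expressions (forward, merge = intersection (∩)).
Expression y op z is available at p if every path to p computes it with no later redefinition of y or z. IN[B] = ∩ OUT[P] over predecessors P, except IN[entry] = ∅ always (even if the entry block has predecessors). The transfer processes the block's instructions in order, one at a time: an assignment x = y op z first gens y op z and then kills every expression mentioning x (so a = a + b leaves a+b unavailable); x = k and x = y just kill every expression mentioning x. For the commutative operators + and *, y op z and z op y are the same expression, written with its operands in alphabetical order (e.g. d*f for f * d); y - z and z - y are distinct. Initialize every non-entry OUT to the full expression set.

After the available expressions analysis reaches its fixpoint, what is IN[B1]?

Answer: {c-f}

Working:
Converged values:
  B0: | IN={} | OUT={c-f}
  B1: | IN={c-f} | OUT={}
  B2: | IN={} | OUT={f*f}
  B3: | IN={} | OUT={}
  B4: | IN={} | OUT={}
  B5: | IN={} | OUT={}
  B6: | IN={} | OUT={}
  B7: | IN={} | OUT={}

Merge at B1: IN[B1] = OUT[B0] = {c-f}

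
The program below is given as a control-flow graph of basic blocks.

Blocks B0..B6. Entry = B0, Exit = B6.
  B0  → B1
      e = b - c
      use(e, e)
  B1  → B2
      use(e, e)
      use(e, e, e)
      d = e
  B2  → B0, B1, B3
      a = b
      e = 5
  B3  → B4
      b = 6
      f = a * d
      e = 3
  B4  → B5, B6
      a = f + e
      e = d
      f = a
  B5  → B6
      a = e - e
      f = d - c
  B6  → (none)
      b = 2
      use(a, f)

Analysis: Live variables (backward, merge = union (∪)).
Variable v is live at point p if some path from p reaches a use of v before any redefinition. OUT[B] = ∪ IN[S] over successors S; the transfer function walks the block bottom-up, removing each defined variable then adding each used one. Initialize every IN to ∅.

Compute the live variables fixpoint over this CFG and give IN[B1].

Answer: {b, c, e}

Derivation:
Per-block solution:
  B0:   IN={b, c}   OUT={b, c, e}
  B1:   IN={b, c, e}   OUT={b, c, d}
  B2:   IN={b, c, d}   OUT={a, b, c, d, e}
  B3:   IN={a, c, d}   OUT={c, d, e, f}
  B4:   IN={c, d, e, f}   OUT={a, c, d, e, f}
  B5:   IN={c, d, e}   OUT={a, f}
  B6:   IN={a, f}   OUT={}

Merge at B1: OUT[B1] = IN[B2] = {b, c, d}
Applying B1's transfer function to that OUT value gives IN[B1] (row B1 above).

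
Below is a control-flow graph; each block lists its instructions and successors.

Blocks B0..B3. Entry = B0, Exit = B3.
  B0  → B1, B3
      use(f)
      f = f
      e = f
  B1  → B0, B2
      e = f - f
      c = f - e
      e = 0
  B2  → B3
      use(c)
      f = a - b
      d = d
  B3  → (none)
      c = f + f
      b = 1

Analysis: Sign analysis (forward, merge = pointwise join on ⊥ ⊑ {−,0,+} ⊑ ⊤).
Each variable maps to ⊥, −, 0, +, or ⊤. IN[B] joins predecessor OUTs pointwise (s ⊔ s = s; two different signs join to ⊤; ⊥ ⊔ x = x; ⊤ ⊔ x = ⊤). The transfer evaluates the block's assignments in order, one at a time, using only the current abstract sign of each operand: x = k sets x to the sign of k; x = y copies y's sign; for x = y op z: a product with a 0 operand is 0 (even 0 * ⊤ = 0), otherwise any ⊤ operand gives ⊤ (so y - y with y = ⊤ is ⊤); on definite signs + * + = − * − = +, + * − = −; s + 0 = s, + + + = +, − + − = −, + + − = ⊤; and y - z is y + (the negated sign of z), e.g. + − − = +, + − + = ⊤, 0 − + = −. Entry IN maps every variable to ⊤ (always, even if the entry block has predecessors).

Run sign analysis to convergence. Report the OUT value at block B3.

Fixpoint table:
  B0: | IN=(all ⊤) | OUT=(all ⊤)
  B1: | IN=(all ⊤) | OUT={e:0; rest ⊤}
  B2: | IN={e:0; rest ⊤} | OUT={e:0; rest ⊤}
  B3: | IN=(all ⊤) | OUT={b:+; rest ⊤}

Merge at B3: IN[B3] = OUT[B0] ⊔ OUT[B2] = {a: ⊤, b: ⊤, c: ⊤, d: ⊤, e: ⊤, f: ⊤}
Applying B3's transfer function to that IN value gives OUT[B3] (row B3 above).

Answer: {a: ⊤, b: +, c: ⊤, d: ⊤, e: ⊤, f: ⊤}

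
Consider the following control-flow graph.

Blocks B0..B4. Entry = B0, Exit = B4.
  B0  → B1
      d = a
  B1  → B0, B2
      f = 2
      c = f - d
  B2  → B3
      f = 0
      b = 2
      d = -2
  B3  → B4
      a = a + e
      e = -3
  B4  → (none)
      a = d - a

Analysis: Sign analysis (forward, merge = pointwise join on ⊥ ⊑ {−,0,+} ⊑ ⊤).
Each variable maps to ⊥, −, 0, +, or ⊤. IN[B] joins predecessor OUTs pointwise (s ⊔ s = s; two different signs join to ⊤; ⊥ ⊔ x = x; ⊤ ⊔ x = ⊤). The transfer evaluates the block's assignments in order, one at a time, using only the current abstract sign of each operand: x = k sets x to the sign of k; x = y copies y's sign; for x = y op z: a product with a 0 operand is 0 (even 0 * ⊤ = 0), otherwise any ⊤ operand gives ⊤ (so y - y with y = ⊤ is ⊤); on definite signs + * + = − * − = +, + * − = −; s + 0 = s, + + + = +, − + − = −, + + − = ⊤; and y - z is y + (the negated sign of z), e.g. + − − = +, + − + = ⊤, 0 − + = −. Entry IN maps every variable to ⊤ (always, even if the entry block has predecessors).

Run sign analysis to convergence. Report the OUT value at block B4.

Answer: {a: ⊤, b: +, c: ⊤, d: -, e: -, f: 0}

Derivation:
Per-block solution:
  B0:   IN=(all ⊤)   OUT=(all ⊤)
  B1:   IN=(all ⊤)   OUT={f:+; rest ⊤}
  B2:   IN={f:+; rest ⊤}   OUT={b:+, d:-, f:0; rest ⊤}
  B3:   IN={b:+, d:-, f:0; rest ⊤}   OUT={b:+, d:-, e:-, f:0; rest ⊤}
  B4:   IN={b:+, d:-, e:-, f:0; rest ⊤}   OUT={b:+, d:-, e:-, f:0; rest ⊤}

Merge at B4: IN[B4] = OUT[B3] = {a: ⊤, b: +, c: ⊤, d: -, e: -, f: 0}
Applying B4's transfer function to that IN value gives OUT[B4] (row B4 above).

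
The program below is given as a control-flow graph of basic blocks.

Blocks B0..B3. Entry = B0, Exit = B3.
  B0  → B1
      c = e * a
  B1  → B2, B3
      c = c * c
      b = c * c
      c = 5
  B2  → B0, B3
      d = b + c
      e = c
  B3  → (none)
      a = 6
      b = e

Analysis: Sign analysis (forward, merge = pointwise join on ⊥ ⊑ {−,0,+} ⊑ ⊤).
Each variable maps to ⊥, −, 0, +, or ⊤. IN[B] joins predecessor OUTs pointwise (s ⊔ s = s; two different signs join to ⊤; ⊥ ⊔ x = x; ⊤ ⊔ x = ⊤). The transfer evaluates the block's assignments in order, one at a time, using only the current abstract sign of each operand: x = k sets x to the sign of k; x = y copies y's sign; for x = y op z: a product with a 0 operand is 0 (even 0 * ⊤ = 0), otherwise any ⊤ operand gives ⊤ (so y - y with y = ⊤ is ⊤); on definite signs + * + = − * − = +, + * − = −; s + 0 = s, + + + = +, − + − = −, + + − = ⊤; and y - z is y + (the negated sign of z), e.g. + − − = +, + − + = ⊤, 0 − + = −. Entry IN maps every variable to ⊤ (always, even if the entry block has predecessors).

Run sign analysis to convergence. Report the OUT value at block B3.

Converged values:
  B0: | IN=(all ⊤) | OUT=(all ⊤)
  B1: | IN=(all ⊤) | OUT={c:+; rest ⊤}
  B2: | IN={c:+; rest ⊤} | OUT={c:+, e:+; rest ⊤}
  B3: | IN={c:+; rest ⊤} | OUT={a:+, c:+; rest ⊤}

Merge at B3: IN[B3] = OUT[B1] ⊔ OUT[B2] = {a: ⊤, b: ⊤, c: +, d: ⊤, e: ⊤, f: ⊤}
Applying B3's transfer function to that IN value gives OUT[B3] (row B3 above).

Answer: {a: +, b: ⊤, c: +, d: ⊤, e: ⊤, f: ⊤}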